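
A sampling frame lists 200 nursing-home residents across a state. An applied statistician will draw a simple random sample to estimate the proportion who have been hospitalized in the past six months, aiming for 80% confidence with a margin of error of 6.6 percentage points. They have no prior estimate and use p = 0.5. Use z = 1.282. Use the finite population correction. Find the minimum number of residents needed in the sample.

Unadjusted: n₀ = 1.282² × 0.50 × 0.50 / 0.066² ≈ 94.33, so n₀ = 95.
Finite population correction with N = 200: n = n₀ / (1 + (n₀−1)/N) = 95 / (1 + 94/200) = 95 / 1.4700 ≈ 64.63.
Rounding up, n = 65.

65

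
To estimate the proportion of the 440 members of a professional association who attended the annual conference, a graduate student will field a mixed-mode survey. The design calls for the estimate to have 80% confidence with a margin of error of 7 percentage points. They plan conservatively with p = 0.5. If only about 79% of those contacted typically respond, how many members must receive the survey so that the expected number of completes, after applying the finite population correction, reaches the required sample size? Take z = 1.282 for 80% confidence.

90

Completed interviews needed (unadjusted): n₀ = 1.282² × 0.2500 / 0.070² ≈ 83.85 → 84.
FPC for N = 440: n = 84 / (1 + 83/440) = 84 / 1.1886 ≈ 70.67 → 71.
At a 79% response rate, contacts needed = 71 / 0.79 ≈ 89.87 → 90.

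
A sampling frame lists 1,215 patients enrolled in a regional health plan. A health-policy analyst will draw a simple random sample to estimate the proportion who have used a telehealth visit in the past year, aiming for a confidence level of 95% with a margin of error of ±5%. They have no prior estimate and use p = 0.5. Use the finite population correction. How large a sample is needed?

For 95% confidence, z = 1.96.
Unadjusted: n₀ = 1.96² × 0.50 × 0.50 / 0.050² ≈ 384.16, so n₀ = 385.
Finite population correction with N = 1,215: n = n₀ / (1 + (n₀−1)/N) = 385 / (1 + 384/1215) = 385 / 1.3160 ≈ 292.54.
Rounding up, n = 293.

293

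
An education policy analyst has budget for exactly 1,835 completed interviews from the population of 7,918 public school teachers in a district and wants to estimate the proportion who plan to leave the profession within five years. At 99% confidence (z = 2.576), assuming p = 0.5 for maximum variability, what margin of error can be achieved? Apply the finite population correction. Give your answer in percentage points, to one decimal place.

Finite-population factor: (N−n)/(N−1) = (7918−1835)/(7918−1) = 0.7683.
SE(p̂) = √[p(1−p)/n · (N−n)/(N−1)] = √[0.2500/1835 × 0.7683] = 0.01023.
E = z × SE = 2.576 × 0.01023 = 0.02636 ≈ 2.6 percentage points.

2.6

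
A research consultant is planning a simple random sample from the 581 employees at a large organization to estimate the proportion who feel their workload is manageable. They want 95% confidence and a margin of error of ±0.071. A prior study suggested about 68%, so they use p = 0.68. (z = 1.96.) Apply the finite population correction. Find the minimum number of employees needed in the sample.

Unadjusted: n₀ = 1.96² × 0.68 × 0.32 / 0.071² ≈ 165.83, so n₀ = 166.
Finite population correction with N = 581: n = n₀ / (1 + (n₀−1)/N) = 166 / (1 + 165/581) = 166 / 1.2840 ≈ 129.28.
Rounding up, n = 130.

130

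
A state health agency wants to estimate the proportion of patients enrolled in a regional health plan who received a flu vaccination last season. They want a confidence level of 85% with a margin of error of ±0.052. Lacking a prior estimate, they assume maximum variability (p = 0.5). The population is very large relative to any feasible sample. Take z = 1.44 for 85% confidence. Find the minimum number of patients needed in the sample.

192

With p = 0.5, p(1−p) = 0.25.
n = z²·p(1−p)/E² = 1.44² × 0.2500 / 0.052² = 2.0736 × 0.2500 / 0.002704 ≈ 191.72.
Rounding up gives n = 192.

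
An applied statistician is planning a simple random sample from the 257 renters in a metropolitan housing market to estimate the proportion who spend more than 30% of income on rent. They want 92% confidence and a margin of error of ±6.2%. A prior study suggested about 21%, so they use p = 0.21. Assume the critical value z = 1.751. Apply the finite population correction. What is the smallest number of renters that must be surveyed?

Unadjusted: n₀ = 1.751² × 0.21 × 0.79 / 0.062² ≈ 132.32, so n₀ = 133.
Finite population correction with N = 257: n = n₀ / (1 + (n₀−1)/N) = 133 / (1 + 132/257) = 133 / 1.5136 ≈ 87.87.
Rounding up, n = 88.

88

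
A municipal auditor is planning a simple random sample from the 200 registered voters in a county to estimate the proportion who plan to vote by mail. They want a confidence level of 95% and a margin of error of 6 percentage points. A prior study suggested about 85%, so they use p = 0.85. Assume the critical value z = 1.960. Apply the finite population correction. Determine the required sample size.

Unadjusted: n₀ = 1.960² × 0.85 × 0.15 / 0.060² ≈ 136.06, so n₀ = 137.
Finite population correction with N = 200: n = n₀ / (1 + (n₀−1)/N) = 137 / (1 + 136/200) = 137 / 1.6800 ≈ 81.55.
Rounding up, n = 82.

82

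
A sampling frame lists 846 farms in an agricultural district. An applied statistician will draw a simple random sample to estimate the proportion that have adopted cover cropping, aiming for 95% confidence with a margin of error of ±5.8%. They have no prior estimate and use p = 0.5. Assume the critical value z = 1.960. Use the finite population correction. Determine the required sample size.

214

Unadjusted: n₀ = 1.960² × 0.50 × 0.50 / 0.058² ≈ 285.49, so n₀ = 286.
Finite population correction with N = 846: n = n₀ / (1 + (n₀−1)/N) = 286 / (1 + 285/846) = 286 / 1.3369 ≈ 213.93.
Rounding up, n = 214.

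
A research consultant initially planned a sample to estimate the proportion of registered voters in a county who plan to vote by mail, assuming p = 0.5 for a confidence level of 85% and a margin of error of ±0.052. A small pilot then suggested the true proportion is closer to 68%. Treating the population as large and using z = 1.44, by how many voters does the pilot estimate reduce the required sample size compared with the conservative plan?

Conservative (p = 0.5): n = 1.44² × 0.25 / 0.052² ≈ 191.72 → 192.
Using p = 0.68: p(1−p) = 0.2176, so n = 1.44² × 0.2176 / 0.052² ≈ 166.87 → 167.
Reduction: 192 − 167 = 25.

25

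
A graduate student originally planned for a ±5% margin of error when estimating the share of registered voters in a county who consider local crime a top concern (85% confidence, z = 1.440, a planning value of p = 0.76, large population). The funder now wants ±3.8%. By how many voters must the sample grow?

110

At ±5%: n = 1.440² × 0.1824 / 0.050² ≈ 151.29 → 152.
At ±3.8%: n = 1.440² × 0.1824 / 0.038² ≈ 261.93 → 262.
Additional respondents: 262 − 152 = 110.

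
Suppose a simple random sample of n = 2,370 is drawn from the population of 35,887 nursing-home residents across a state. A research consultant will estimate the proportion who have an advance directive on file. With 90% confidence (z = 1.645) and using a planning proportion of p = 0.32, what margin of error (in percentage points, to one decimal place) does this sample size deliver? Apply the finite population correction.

Finite-population factor: (N−n)/(N−1) = (35887−2370)/(35887−1) = 0.9340.
SE(p̂) = √[p(1−p)/n · (N−n)/(N−1)] = √[0.2176/2370 × 0.9340] = 0.00926.
E = z × SE = 1.645 × 0.00926 = 0.01523 ≈ 1.5 percentage points.

1.5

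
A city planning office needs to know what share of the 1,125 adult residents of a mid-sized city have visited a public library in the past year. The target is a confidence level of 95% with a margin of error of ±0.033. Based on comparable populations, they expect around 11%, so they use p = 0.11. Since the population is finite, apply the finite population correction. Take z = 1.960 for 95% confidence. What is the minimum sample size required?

265

Unadjusted: n₀ = 1.960² × 0.11 × 0.89 / 0.033² ≈ 345.36, so n₀ = 346.
Finite population correction with N = 1,125: n = n₀ / (1 + (n₀−1)/N) = 346 / (1 + 345/1125) = 346 / 1.3067 ≈ 264.80.
Rounding up, n = 265.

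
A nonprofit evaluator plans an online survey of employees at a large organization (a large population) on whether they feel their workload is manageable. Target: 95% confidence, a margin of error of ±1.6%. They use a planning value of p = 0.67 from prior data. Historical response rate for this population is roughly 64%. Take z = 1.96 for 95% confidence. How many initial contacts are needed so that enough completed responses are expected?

Completed interviews needed: n₀ = 1.96² × 0.2211 / 0.016² ≈ 3317.88 → 3318.
At a 64% response rate, contacts needed = 3318 / 0.64 ≈ 5184.38 → 5185.

5185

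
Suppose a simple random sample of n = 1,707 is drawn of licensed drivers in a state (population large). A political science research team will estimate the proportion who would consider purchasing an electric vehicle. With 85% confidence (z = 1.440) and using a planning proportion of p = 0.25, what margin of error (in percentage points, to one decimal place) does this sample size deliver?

SE(p̂) = √[p(1−p)/n] = √[0.1875/1707] = 0.01048.
E = z × SE = 1.440 × 0.01048 = 0.01509, or 1.5 percentage points.

1.5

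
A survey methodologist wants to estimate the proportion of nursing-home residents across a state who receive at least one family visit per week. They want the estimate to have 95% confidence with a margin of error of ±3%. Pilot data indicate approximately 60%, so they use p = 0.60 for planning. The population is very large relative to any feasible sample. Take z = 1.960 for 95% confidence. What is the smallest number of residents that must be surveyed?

With p = 0.60, p(1−p) = 0.2400.
n = z²·p(1−p)/E² = 1.960² × 0.2400 / 0.030² = 3.8416 × 0.2400 / 0.000900 ≈ 1024.43.
Rounding up gives n = 1025.

1025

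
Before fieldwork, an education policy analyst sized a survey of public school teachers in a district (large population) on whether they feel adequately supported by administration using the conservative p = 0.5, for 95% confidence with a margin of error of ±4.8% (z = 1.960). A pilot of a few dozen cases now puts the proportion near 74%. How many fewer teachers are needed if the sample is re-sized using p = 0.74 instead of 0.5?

Conservative (p = 0.5): n = 1.960² × 0.25 / 0.048² ≈ 416.84 → 417.
Using p = 0.74: p(1−p) = 0.1924, so n = 1.960² × 0.1924 / 0.048² ≈ 320.80 → 321.
Reduction: 417 − 321 = 96.

96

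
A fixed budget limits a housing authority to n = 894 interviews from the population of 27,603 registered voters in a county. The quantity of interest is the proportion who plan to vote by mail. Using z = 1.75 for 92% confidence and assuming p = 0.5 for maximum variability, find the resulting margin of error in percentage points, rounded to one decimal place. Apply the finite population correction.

2.9

Finite-population factor: (N−n)/(N−1) = (27603−894)/(27603−1) = 0.9676.
SE(p̂) = √[p(1−p)/n · (N−n)/(N−1)] = √[0.2500/894 × 0.9676] = 0.01645.
E = z × SE = 1.75 × 0.01645 = 0.02879 ≈ 2.9 percentage points.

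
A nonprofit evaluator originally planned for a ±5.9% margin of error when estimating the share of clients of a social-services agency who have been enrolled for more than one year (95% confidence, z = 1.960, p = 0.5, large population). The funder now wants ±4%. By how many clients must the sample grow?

325

At ±5.9%: n = 1.960² × 0.2500 / 0.059² ≈ 275.90 → 276.
At ±4%: n = 1.960² × 0.2500 / 0.040² ≈ 600.25 → 601.
Additional respondents: 601 − 276 = 325.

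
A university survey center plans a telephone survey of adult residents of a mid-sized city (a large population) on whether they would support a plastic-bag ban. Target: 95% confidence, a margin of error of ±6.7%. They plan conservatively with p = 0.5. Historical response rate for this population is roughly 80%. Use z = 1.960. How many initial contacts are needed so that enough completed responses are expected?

Completed interviews needed: n₀ = 1.960² × 0.2500 / 0.067² ≈ 213.95 → 214.
At an 80% response rate, contacts needed = 214 / 0.80 ≈ 267.50 → 268.

268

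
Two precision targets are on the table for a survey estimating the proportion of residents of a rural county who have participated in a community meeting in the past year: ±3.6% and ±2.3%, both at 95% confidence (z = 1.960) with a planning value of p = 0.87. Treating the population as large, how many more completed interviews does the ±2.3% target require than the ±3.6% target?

At ±3.6%: n = 1.960² × 0.1131 / 0.036² ≈ 335.25 → 336.
At ±2.3%: n = 1.960² × 0.1131 / 0.023² ≈ 821.33 → 822.
Additional respondents: 822 − 336 = 486.

486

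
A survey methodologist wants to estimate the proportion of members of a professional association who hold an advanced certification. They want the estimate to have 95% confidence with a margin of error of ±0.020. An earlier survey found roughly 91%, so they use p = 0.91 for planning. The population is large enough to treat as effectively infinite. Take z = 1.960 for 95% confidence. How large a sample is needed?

787

With p = 0.91, p(1−p) = 0.0819.
n = z²·p(1−p)/E² = 1.960² × 0.0819 / 0.020² = 3.8416 × 0.0819 / 0.000400 ≈ 786.57.
Rounding up gives n = 787.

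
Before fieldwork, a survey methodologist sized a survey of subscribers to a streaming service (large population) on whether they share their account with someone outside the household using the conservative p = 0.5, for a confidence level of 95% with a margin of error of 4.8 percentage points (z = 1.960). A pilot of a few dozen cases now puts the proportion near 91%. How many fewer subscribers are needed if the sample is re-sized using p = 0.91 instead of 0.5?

280

Conservative (p = 0.5): n = 1.960² × 0.25 / 0.048² ≈ 416.84 → 417.
Using p = 0.91: p(1−p) = 0.0819, so n = 1.960² × 0.0819 / 0.048² ≈ 136.56 → 137.
Reduction: 417 − 137 = 280.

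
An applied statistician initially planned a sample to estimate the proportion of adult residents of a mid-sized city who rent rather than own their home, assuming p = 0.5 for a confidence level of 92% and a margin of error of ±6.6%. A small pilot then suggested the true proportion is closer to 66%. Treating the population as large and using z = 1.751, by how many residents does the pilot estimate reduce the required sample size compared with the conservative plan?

18

Conservative (p = 0.5): n = 1.751² × 0.25 / 0.066² ≈ 175.96 → 176.
Using p = 0.66: p(1−p) = 0.2244, so n = 1.751² × 0.2244 / 0.066² ≈ 157.95 → 158.
Reduction: 176 − 158 = 18.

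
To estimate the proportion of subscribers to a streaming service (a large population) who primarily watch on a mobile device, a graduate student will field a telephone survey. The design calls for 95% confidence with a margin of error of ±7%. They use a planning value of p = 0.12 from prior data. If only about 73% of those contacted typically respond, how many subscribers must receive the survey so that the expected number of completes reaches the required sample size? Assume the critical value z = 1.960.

Completed interviews needed: n₀ = 1.960² × 0.1056 / 0.070² ≈ 82.79 → 83.
At a 73% response rate, contacts needed = 83 / 0.73 ≈ 113.70 → 114.

114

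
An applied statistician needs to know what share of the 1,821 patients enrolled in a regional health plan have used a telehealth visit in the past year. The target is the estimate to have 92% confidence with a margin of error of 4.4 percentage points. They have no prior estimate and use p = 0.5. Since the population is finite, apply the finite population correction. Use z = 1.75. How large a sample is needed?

326

Unadjusted: n₀ = 1.75² × 0.50 × 0.50 / 0.044² ≈ 395.47, so n₀ = 396.
Finite population correction with N = 1,821: n = n₀ / (1 + (n₀−1)/N) = 396 / (1 + 395/1821) = 396 / 1.2169 ≈ 325.41.
Rounding up, n = 326.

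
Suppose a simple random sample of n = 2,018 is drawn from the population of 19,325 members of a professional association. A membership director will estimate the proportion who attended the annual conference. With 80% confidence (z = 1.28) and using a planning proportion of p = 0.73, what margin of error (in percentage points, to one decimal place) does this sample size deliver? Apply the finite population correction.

Finite-population factor: (N−n)/(N−1) = (19325−2018)/(19325−1) = 0.8956.
SE(p̂) = √[p(1−p)/n · (N−n)/(N−1)] = √[0.1971/2018 × 0.8956] = 0.00935.
E = z × SE = 1.28 × 0.00935 = 0.01197 ≈ 1.2 percentage points.

1.2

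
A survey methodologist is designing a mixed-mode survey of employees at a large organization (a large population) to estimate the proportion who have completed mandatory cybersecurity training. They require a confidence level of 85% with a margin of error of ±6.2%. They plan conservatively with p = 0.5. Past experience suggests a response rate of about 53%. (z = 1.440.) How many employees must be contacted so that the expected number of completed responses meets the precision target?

Completed interviews needed: n₀ = 1.440² × 0.2500 / 0.062² ≈ 134.86 → 135.
At a 53% response rate, contacts needed = 135 / 0.53 ≈ 254.72 → 255.

255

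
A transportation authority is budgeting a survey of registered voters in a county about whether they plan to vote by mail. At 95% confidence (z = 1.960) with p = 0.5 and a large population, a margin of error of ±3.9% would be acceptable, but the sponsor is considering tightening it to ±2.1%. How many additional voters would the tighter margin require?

At ±3.9%: n = 1.960² × 0.2500 / 0.039² ≈ 631.43 → 632.
At ±2.1%: n = 1.960² × 0.2500 / 0.021² ≈ 2177.78 → 2178.
Additional respondents: 2178 − 632 = 1546.

1546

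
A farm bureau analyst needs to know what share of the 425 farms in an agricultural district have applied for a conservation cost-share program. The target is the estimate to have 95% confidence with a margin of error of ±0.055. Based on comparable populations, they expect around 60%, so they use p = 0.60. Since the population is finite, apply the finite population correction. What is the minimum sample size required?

178

For 95% confidence, z = 1.960.
Unadjusted: n₀ = 1.960² × 0.60 × 0.40 / 0.055² ≈ 304.79, so n₀ = 305.
Finite population correction with N = 425: n = n₀ / (1 + (n₀−1)/N) = 305 / (1 + 304/425) = 305 / 1.7153 ≈ 177.81.
Rounding up, n = 178.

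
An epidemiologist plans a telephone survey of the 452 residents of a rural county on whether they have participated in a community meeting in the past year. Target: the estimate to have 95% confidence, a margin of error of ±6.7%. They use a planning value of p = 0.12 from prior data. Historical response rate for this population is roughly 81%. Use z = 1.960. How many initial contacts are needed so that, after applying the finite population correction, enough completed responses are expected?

94

Completed interviews needed (unadjusted): n₀ = 1.960² × 0.1056 / 0.067² ≈ 90.37 → 91.
FPC for N = 452: n = 91 / (1 + 90/452) = 91 / 1.1991 ≈ 75.89 → 76.
At an 81% response rate, contacts needed = 76 / 0.81 ≈ 93.83 → 94.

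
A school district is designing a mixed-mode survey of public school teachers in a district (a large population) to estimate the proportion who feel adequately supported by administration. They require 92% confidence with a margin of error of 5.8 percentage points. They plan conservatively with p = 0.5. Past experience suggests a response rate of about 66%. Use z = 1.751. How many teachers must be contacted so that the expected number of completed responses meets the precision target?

346

Completed interviews needed: n₀ = 1.751² × 0.2500 / 0.058² ≈ 227.85 → 228.
At a 66% response rate, contacts needed = 228 / 0.66 ≈ 345.45 → 346.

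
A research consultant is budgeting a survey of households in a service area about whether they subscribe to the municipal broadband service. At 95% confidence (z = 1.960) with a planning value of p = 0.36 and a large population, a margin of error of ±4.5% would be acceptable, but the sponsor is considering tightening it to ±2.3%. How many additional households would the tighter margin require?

1236

At ±4.5%: n = 1.960² × 0.2304 / 0.045² ≈ 437.09 → 438.
At ±2.3%: n = 1.960² × 0.2304 / 0.023² ≈ 1673.17 → 1674.
Additional respondents: 1674 − 438 = 1236.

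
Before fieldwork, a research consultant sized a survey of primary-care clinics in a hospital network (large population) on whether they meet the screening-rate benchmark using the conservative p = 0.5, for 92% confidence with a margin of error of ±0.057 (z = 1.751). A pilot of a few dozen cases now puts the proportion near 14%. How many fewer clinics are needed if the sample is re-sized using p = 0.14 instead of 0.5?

122

Conservative (p = 0.5): n = 1.751² × 0.25 / 0.057² ≈ 235.92 → 236.
Using p = 0.14: p(1−p) = 0.1204, so n = 1.751² × 0.1204 / 0.057² ≈ 113.62 → 114.
Reduction: 236 − 114 = 122.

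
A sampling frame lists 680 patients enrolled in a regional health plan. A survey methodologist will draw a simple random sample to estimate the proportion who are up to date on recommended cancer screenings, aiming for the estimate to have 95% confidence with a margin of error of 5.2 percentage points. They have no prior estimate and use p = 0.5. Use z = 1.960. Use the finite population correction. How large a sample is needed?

Unadjusted: n₀ = 1.960² × 0.50 × 0.50 / 0.052² ≈ 355.18, so n₀ = 356.
Finite population correction with N = 680: n = n₀ / (1 + (n₀−1)/N) = 356 / (1 + 355/680) = 356 / 1.5221 ≈ 233.89.
Rounding up, n = 234.

234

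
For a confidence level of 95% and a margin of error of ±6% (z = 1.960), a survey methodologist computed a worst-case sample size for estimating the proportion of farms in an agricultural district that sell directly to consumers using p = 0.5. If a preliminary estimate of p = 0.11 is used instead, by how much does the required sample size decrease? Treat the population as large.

162

Conservative (p = 0.5): n = 1.960² × 0.25 / 0.060² ≈ 266.78 → 267.
Using p = 0.11: p(1−p) = 0.0979, so n = 1.960² × 0.0979 / 0.060² ≈ 104.47 → 105.
Reduction: 267 − 105 = 162.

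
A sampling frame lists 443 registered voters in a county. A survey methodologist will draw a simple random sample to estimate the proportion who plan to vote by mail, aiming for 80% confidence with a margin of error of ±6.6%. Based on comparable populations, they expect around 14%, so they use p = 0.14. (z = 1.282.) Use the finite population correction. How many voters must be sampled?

42

Unadjusted: n₀ = 1.282² × 0.14 × 0.86 / 0.066² ≈ 45.43, so n₀ = 46.
Finite population correction with N = 443: n = n₀ / (1 + (n₀−1)/N) = 46 / (1 + 45/443) = 46 / 1.1016 ≈ 41.76.
Rounding up, n = 42.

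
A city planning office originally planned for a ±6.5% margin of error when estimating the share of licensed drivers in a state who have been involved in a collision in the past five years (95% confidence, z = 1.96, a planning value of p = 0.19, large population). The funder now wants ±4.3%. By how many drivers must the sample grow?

180

At ±6.5%: n = 1.96² × 0.1539 / 0.065² ≈ 139.93 → 140.
At ±4.3%: n = 1.96² × 0.1539 / 0.043² ≈ 319.75 → 320.
Additional respondents: 320 − 140 = 180.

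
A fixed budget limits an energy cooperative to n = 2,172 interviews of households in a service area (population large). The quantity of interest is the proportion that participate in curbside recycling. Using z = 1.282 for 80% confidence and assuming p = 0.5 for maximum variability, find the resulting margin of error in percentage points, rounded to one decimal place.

SE(p̂) = √[p(1−p)/n] = √[0.2500/2172] = 0.01073.
E = z × SE = 1.282 × 0.01073 = 0.01375, or 1.4 percentage points.

1.4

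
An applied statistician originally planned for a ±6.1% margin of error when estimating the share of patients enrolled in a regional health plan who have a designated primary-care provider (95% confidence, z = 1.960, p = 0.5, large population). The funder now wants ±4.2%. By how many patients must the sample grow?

286

At ±6.1%: n = 1.960² × 0.2500 / 0.061² ≈ 258.10 → 259.
At ±4.2%: n = 1.960² × 0.2500 / 0.042² ≈ 544.44 → 545.
Additional respondents: 545 − 259 = 286.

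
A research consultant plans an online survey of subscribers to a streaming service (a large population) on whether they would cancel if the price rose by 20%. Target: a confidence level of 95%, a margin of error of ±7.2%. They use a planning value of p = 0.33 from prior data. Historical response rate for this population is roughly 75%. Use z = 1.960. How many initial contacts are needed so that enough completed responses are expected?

219

Completed interviews needed: n₀ = 1.960² × 0.2211 / 0.072² ≈ 163.85 → 164.
At a 75% response rate, contacts needed = 164 / 0.75 ≈ 218.67 → 219.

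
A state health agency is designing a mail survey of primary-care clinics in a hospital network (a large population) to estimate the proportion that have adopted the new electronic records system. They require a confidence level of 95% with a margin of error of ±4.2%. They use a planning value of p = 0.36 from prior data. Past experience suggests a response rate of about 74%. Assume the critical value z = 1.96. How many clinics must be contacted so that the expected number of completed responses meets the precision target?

Completed interviews needed: n₀ = 1.96² × 0.2304 / 0.042² ≈ 501.76 → 502.
At a 74% response rate, contacts needed = 502 / 0.74 ≈ 678.38 → 679.

679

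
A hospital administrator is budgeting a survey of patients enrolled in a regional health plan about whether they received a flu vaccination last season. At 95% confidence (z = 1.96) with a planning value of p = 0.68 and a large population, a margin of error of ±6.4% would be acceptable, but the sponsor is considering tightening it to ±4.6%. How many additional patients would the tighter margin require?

191

At ±6.4%: n = 1.96² × 0.2176 / 0.064² ≈ 204.08 → 205.
At ±4.6%: n = 1.96² × 0.2176 / 0.046² ≈ 395.05 → 396.
Additional respondents: 396 − 205 = 191.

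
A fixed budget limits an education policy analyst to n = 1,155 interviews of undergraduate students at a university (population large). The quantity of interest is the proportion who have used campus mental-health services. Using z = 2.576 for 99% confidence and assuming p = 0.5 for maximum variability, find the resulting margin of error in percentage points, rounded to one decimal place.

SE(p̂) = √[p(1−p)/n] = √[0.2500/1155] = 0.01471.
E = z × SE = 2.576 × 0.01471 = 0.03790, or 3.8 percentage points.

3.8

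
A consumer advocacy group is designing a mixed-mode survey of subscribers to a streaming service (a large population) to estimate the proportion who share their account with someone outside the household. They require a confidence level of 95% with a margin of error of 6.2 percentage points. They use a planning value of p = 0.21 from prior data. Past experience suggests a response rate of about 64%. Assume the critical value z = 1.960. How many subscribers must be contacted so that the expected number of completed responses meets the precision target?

Completed interviews needed: n₀ = 1.960² × 0.1659 / 0.062² ≈ 165.80 → 166.
At a 64% response rate, contacts needed = 166 / 0.64 ≈ 259.38 → 260.

260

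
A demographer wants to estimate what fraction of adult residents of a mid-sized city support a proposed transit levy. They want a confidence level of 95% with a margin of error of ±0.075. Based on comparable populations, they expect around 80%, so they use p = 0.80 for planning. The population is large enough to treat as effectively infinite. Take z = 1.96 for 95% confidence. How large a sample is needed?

110

With p = 0.80, p(1−p) = 0.1600.
n = z²·p(1−p)/E² = 1.96² × 0.1600 / 0.075² = 3.8416 × 0.1600 / 0.005625 ≈ 109.27.
Rounding up gives n = 110.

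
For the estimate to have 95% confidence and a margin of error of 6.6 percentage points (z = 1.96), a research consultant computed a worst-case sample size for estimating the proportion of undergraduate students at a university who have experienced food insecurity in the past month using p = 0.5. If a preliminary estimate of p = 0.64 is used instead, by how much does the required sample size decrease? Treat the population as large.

Conservative (p = 0.5): n = 1.96² × 0.25 / 0.066² ≈ 220.48 → 221.
Using p = 0.64: p(1−p) = 0.2304, so n = 1.96² × 0.2304 / 0.066² ≈ 203.19 → 204.
Reduction: 221 − 204 = 17.

17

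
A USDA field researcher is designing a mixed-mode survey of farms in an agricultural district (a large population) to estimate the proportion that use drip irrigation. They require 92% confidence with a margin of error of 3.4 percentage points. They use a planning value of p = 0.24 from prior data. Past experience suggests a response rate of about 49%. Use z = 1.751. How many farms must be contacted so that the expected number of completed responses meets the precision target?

988

Completed interviews needed: n₀ = 1.751² × 0.1824 / 0.034² ≈ 483.77 → 484.
At a 49% response rate, contacts needed = 484 / 0.49 ≈ 987.76 → 988.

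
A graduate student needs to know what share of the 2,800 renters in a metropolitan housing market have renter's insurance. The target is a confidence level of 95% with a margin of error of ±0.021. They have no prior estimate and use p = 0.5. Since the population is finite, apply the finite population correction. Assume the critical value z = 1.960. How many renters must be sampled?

Unadjusted: n₀ = 1.960² × 0.50 × 0.50 / 0.021² ≈ 2177.78, so n₀ = 2178.
Finite population correction with N = 2,800: n = n₀ / (1 + (n₀−1)/N) = 2178 / (1 + 2177/2800) = 2178 / 1.7775 ≈ 1225.32.
Rounding up, n = 1226.

1226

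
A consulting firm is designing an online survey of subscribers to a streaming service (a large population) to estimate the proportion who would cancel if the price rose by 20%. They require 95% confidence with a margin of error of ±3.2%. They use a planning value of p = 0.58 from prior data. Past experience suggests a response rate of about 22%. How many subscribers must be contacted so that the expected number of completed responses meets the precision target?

For 95% confidence, z = 1.960.
Completed interviews needed: n₀ = 1.960² × 0.2436 / 0.032² ≈ 913.88 → 914.
At a 22% response rate, contacts needed = 914 / 0.22 ≈ 4154.55 → 4155.

4155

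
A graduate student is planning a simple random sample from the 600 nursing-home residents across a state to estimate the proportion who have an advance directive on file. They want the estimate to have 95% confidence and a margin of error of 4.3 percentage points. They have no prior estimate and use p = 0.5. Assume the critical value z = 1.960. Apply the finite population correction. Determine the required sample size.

279

Unadjusted: n₀ = 1.960² × 0.50 × 0.50 / 0.043² ≈ 519.42, so n₀ = 520.
Finite population correction with N = 600: n = n₀ / (1 + (n₀−1)/N) = 520 / (1 + 519/600) = 520 / 1.8650 ≈ 278.82.
Rounding up, n = 279.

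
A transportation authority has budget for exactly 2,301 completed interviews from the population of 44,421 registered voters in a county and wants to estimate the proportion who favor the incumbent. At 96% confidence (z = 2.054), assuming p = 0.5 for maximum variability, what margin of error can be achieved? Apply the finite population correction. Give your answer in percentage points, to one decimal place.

2.1

Finite-population factor: (N−n)/(N−1) = (44421−2301)/(44421−1) = 0.9482.
SE(p̂) = √[p(1−p)/n · (N−n)/(N−1)] = √[0.2500/2301 × 0.9482] = 0.01015.
E = z × SE = 2.054 × 0.01015 = 0.02085 ≈ 2.1 percentage points.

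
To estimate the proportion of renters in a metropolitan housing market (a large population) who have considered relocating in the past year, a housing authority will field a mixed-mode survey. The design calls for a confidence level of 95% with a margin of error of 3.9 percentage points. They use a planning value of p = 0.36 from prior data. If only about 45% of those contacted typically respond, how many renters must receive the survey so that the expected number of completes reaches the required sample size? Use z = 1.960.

Completed interviews needed: n₀ = 1.960² × 0.2304 / 0.039² ≈ 581.92 → 582.
At a 45% response rate, contacts needed = 582 / 0.45 ≈ 1293.33 → 1294.

1294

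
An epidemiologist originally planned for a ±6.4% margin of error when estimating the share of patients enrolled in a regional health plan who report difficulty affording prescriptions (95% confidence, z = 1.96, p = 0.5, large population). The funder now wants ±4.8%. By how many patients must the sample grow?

182

At ±6.4%: n = 1.96² × 0.2500 / 0.064² ≈ 234.47 → 235.
At ±4.8%: n = 1.96² × 0.2500 / 0.048² ≈ 416.84 → 417.
Additional respondents: 417 − 235 = 182.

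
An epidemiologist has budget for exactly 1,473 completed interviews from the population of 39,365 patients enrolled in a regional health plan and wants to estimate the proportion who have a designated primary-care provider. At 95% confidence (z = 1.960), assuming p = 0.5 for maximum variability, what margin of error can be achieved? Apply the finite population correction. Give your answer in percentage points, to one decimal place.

Finite-population factor: (N−n)/(N−1) = (39365−1473)/(39365−1) = 0.9626.
SE(p̂) = √[p(1−p)/n · (N−n)/(N−1)] = √[0.2500/1473 × 0.9626] = 0.01278.
E = z × SE = 1.960 × 0.01278 = 0.02505 ≈ 2.5 percentage points.

2.5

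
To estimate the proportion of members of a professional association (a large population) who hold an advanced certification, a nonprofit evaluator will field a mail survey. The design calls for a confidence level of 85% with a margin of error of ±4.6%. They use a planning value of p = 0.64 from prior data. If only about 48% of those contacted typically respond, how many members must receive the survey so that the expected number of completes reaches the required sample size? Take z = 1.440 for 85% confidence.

Completed interviews needed: n₀ = 1.440² × 0.2304 / 0.046² ≈ 225.78 → 226.
At a 48% response rate, contacts needed = 226 / 0.48 ≈ 470.83 → 471.

471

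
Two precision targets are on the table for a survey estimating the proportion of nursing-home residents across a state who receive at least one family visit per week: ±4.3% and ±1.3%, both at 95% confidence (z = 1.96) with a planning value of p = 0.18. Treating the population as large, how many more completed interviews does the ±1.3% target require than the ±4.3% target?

3049

At ±4.3%: n = 1.96² × 0.1476 / 0.043² ≈ 306.66 → 307.
At ±1.3%: n = 1.96² × 0.1476 / 0.013² ≈ 3355.15 → 3356.
Additional respondents: 3356 − 307 = 3049.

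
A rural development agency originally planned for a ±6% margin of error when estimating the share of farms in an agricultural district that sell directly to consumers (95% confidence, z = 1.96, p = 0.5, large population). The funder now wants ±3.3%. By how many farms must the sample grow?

615

At ±6%: n = 1.96² × 0.2500 / 0.060² ≈ 266.78 → 267.
At ±3.3%: n = 1.96² × 0.2500 / 0.033² ≈ 881.91 → 882.
Additional respondents: 882 − 267 = 615.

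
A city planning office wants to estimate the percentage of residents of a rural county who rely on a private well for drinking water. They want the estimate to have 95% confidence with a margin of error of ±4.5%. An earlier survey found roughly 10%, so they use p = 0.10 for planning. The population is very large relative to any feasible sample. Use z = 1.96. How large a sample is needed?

171

With p = 0.10, p(1−p) = 0.0900.
n = z²·p(1−p)/E² = 1.96² × 0.0900 / 0.045² = 3.8416 × 0.0900 / 0.002025 ≈ 170.74.
Rounding up gives n = 171.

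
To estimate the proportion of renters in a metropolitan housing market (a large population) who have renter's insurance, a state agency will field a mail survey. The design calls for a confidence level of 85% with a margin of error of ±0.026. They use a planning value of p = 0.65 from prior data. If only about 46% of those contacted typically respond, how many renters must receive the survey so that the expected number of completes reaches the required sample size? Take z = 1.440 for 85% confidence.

Completed interviews needed: n₀ = 1.440² × 0.2275 / 0.026² ≈ 697.85 → 698.
At a 46% response rate, contacts needed = 698 / 0.46 ≈ 1517.39 → 1518.

1518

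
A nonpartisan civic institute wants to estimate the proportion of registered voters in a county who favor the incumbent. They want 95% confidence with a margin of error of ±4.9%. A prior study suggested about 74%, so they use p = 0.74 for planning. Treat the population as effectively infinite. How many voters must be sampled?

308

For 95% confidence, z = 1.96.
With p = 0.74, p(1−p) = 0.1924.
n = z²·p(1−p)/E² = 1.96² × 0.1924 / 0.049² = 3.8416 × 0.1924 / 0.002401 ≈ 307.84.
Rounding up gives n = 308.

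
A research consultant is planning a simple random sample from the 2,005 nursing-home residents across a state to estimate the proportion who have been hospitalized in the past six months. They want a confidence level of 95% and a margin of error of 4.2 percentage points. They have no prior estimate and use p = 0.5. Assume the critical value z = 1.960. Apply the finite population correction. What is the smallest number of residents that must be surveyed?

Unadjusted: n₀ = 1.960² × 0.50 × 0.50 / 0.042² ≈ 544.44, so n₀ = 545.
Finite population correction with N = 2,005: n = n₀ / (1 + (n₀−1)/N) = 545 / (1 + 544/2005) = 545 / 1.2713 ≈ 428.69.
Rounding up, n = 429.

429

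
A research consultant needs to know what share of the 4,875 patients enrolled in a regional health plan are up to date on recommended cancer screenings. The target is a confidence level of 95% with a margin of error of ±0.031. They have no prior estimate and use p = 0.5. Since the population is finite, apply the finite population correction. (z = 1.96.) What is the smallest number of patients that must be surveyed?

830

Unadjusted: n₀ = 1.96² × 0.50 × 0.50 / 0.031² ≈ 999.38, so n₀ = 1000.
Finite population correction with N = 4,875: n = n₀ / (1 + (n₀−1)/N) = 1000 / (1 + 999/4875) = 1000 / 1.2049 ≈ 829.93.
Rounding up, n = 830.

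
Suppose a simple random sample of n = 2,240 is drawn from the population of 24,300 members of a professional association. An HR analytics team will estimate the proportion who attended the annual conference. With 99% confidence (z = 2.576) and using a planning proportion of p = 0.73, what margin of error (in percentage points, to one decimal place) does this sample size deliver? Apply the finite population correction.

2.3

Finite-population factor: (N−n)/(N−1) = (24300−2240)/(24300−1) = 0.9079.
SE(p̂) = √[p(1−p)/n · (N−n)/(N−1)] = √[0.1971/2240 × 0.9079] = 0.00894.
E = z × SE = 2.576 × 0.00894 = 0.02302 ≈ 2.3 percentage points.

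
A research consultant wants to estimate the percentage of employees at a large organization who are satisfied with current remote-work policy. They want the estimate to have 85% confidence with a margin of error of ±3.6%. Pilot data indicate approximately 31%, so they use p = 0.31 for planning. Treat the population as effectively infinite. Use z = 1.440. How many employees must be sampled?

343

With p = 0.31, p(1−p) = 0.2139.
n = z²·p(1−p)/E² = 1.440² × 0.2139 / 0.036² = 2.0736 × 0.2139 / 0.001296 ≈ 342.24.
Rounding up gives n = 343.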